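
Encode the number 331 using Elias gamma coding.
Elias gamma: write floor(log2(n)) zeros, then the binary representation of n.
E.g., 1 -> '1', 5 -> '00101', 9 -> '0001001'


num_bits = floor(log2(331)) + 1 = 9
leading_zeros = num_bits - 1 = 8
binary(331) = 101001011

Elias gamma(331) = '00000000' + '101001011' = 00000000101001011 (17 bits)


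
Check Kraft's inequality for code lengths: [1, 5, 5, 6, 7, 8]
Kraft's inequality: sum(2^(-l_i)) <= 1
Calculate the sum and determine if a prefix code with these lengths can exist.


Sum = 2^(-1) + 2^(-5) + 2^(-5) + 2^(-6) + 2^(-7) + 2^(-8)
    = 0.5 + 0.03125 + 0.03125 + 0.015625 + 0.0078125 + 0.00390625
    = 151/256 = 0.58984375
Since 0.58984375 <= 1, Kraft's inequality IS satisfied.
A prefix code with these lengths CAN exist.

Kraft sum = 0.58984375. Satisfied.


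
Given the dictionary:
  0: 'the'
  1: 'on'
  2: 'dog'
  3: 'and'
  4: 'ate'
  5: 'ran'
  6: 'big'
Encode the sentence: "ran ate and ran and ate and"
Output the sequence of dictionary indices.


Look up each word in the dictionary:
  'ran' -> 5
  'ate' -> 4
  'and' -> 3
  'ran' -> 5
  'and' -> 3
  'ate' -> 4
  'and' -> 3

Encoded: [5, 4, 3, 5, 3, 4, 3]


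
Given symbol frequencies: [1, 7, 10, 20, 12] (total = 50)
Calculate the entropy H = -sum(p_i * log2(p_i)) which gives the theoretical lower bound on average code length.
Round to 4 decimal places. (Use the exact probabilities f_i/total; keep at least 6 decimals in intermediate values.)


Per-symbol terms -p_i * log2(p_i) with p_i = f_i/50:
  p = 1/50 = 0.020000: log2(p) = -5.643856, -p*log2(p) = 0.112877
  p = 7/50 = 0.140000: log2(p) = -2.836501, -p*log2(p) = 0.397110
  p = 10/50 = 0.200000: log2(p) = -2.321928, -p*log2(p) = 0.464386
  p = 20/50 = 0.400000: log2(p) = -1.321928, -p*log2(p) = 0.528771
  p = 12/50 = 0.240000: log2(p) = -2.058894, -p*log2(p) = 0.494134
H = 0.112877 + 0.397110 + 0.464386 + 0.528771 + 0.494134 = 1.997278

H = 1.9973 bits/symbol


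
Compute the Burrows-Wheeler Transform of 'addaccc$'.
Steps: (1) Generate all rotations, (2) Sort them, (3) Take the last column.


Rotations (sorted):
  0: $addaccc -> last char: c
  1: accc$add -> last char: d
  2: addaccc$ -> last char: $
  3: c$addacc -> last char: c
  4: cc$addac -> last char: c
  5: ccc$adda -> last char: a
  6: daccc$ad -> last char: d
  7: ddaccc$a -> last char: a


BWT = cd$ccada


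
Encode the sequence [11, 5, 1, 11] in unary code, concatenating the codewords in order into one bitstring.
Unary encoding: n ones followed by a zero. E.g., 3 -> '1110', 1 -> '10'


Encode each number as n ones followed by a terminating 0:
  11 -> 111111111110 (12 bits)
  5 -> 111110 (6 bits)
  1 -> 10 (2 bits)
  11 -> 111111111110 (12 bits)
Total length = 12 + 6 + 2 + 12 = 32 bits.

Unary([11, 5, 1, 11]) = 11111111111011111010111111111110 (32 bits)


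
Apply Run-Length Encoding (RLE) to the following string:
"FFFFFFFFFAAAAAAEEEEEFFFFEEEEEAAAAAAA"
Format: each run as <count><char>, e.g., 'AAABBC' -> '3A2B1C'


Scanning runs left to right:
  i=0: run of 'F' x 9 -> '9F'
  i=9: run of 'A' x 6 -> '6A'
  i=15: run of 'E' x 5 -> '5E'
  i=20: run of 'F' x 4 -> '4F'
  i=24: run of 'E' x 5 -> '5E'
  i=29: run of 'A' x 7 -> '7A'

RLE = 9F6A5E4F5E7A


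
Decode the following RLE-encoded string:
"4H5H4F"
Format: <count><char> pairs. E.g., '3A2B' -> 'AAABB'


Expanding each <count><char> pair:
  4H -> 'HHHH'
  5H -> 'HHHHH'
  4F -> 'FFFF'

Decoded = HHHHHHHHHFFFF


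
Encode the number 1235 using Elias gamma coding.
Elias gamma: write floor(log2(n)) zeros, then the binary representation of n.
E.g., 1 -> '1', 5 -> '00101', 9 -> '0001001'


num_bits = floor(log2(1235)) + 1 = 11
leading_zeros = num_bits - 1 = 10
binary(1235) = 10011010011

Elias gamma(1235) = '0000000000' + '10011010011' = 000000000010011010011 (21 bits)


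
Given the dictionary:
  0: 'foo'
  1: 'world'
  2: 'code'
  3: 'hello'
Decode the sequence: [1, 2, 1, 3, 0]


Look up each index in the dictionary:
  1 -> 'world'
  2 -> 'code'
  1 -> 'world'
  3 -> 'hello'
  0 -> 'foo'

Decoded: "world code world hello foo"


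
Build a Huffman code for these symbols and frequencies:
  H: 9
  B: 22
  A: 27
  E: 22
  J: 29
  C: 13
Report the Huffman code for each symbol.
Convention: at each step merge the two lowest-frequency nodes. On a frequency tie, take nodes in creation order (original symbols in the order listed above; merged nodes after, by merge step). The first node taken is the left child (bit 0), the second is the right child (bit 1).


Huffman tree construction:
Step 1: Merge H(9) + C(13) = 22
Step 2: Merge B(22) + E(22) = 44
Step 3: Merge (H+C)(22) + A(27) = 49
Step 4: Merge J(29) + (B+E)(44) = 73
Step 5: Merge ((H+C)+A)(49) + (J+(B+E))(73) = 122
Read each symbol's code off the tree from the root (left child = 0, right child = 1).

Codes:
  H: 000 (length 3)
  B: 110 (length 3)
  A: 01 (length 2)
  E: 111 (length 3)
  J: 10 (length 2)
  C: 001 (length 3)
Average code length: 310/122 = 2.5410 bits/symbol


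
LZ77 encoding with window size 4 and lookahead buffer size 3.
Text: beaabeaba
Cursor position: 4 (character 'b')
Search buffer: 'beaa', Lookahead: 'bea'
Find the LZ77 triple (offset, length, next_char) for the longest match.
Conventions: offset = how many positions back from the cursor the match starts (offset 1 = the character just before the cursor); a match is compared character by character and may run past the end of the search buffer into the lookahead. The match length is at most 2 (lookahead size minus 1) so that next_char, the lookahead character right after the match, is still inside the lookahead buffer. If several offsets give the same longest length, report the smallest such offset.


Try each offset into the search buffer:
  offset=1 (pos 3, char 'a'): match length 0
  offset=2 (pos 2, char 'a'): match length 0
  offset=3 (pos 1, char 'e'): match length 0
  offset=4 (pos 0, char 'b'): match length 2
Longest match has length 2 at offset 4.
next_char = character at position 4 + 2 = 6 -> 'a'

Best match: offset=4, length=2 (matching 'be' starting at position 0)
LZ77 triple: (4, 2, 'a')


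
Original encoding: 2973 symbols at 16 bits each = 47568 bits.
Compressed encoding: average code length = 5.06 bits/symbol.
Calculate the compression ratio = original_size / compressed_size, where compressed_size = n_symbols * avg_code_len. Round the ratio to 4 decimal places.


original_size = n_symbols * orig_bits = 2973 * 16 = 47568 bits
compressed_size = n_symbols * avg_code_len = 2973 * 5.06 = 15043.38 bits
ratio = original_size / compressed_size = 47568 / 15043.38 = 3.1621

Compression ratio = 3.1621


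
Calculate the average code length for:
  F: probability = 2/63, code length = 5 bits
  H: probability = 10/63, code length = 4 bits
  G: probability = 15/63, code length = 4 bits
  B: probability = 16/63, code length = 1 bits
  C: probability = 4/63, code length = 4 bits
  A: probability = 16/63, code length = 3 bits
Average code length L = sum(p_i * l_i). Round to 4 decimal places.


Weighted contributions p_i * l_i:
  F: (2/63) * 5 = 10/63
  H: (10/63) * 4 = 40/63
  G: (15/63) * 4 = 60/63
  B: (16/63) * 1 = 16/63
  C: (4/63) * 4 = 16/63
  A: (16/63) * 3 = 48/63
Sum = (10 + 40 + 60 + 16 + 16 + 48)/63 = 190/63

L = 190/63 = 3.0159 bits/symbol


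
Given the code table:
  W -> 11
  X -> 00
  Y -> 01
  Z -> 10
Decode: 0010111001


Decoding:
00 -> X
10 -> Z
11 -> W
10 -> Z
01 -> Y


Result: XZWZY


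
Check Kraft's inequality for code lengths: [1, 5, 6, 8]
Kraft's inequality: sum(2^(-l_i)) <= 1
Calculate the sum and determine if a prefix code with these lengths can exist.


Sum = 2^(-1) + 2^(-5) + 2^(-6) + 2^(-8)
    = 0.5 + 0.03125 + 0.015625 + 0.00390625
    = 141/256 = 0.55078125
Since 0.55078125 <= 1, Kraft's inequality IS satisfied.
A prefix code with these lengths CAN exist.

Kraft sum = 0.55078125. Satisfied.


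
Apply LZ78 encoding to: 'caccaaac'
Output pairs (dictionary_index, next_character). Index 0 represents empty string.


LZ78 encoding steps:
Dictionary: {0: ''}
Step 1: w='' (idx 0), next='c' -> output (0, 'c'), add 'c' as idx 1
Step 2: w='' (idx 0), next='a' -> output (0, 'a'), add 'a' as idx 2
Step 3: w='c' (idx 1), next='c' -> output (1, 'c'), add 'cc' as idx 3
Step 4: w='a' (idx 2), next='a' -> output (2, 'a'), add 'aa' as idx 4
Step 5: w='a' (idx 2), next='c' -> output (2, 'c'), add 'ac' as idx 5


Encoded: [(0, 'c'), (0, 'a'), (1, 'c'), (2, 'a'), (2, 'c')]


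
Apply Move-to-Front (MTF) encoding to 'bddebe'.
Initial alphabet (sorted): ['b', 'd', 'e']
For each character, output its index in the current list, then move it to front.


MTF encoding:
'b': index 0 in ['b', 'd', 'e'] -> ['b', 'd', 'e']
'd': index 1 in ['b', 'd', 'e'] -> ['d', 'b', 'e']
'd': index 0 in ['d', 'b', 'e'] -> ['d', 'b', 'e']
'e': index 2 in ['d', 'b', 'e'] -> ['e', 'd', 'b']
'b': index 2 in ['e', 'd', 'b'] -> ['b', 'e', 'd']
'e': index 1 in ['b', 'e', 'd'] -> ['e', 'b', 'd']


Output: [0, 1, 0, 2, 2, 1]


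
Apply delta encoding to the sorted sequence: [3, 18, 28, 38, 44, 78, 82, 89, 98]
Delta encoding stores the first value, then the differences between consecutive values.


First value: 3
Deltas:
  18 - 3 = 15
  28 - 18 = 10
  38 - 28 = 10
  44 - 38 = 6
  78 - 44 = 34
  82 - 78 = 4
  89 - 82 = 7
  98 - 89 = 9


Delta encoded: [3, 15, 10, 10, 6, 34, 4, 7, 9]


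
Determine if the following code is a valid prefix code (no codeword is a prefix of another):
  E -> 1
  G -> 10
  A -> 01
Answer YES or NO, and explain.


Checking each pair (does one codeword prefix another?):
  E='1' vs G='10': prefix -- VIOLATION

NO -- this is NOT a valid prefix code. E (1) is a prefix of G (10).


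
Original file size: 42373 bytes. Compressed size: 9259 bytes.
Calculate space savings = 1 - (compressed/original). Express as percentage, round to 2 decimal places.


ratio = compressed/original = 9259/42373 = 0.218512
savings = 1 - ratio = 1 - 0.218512 = 0.781488
as a percentage: 0.781488 * 100 = 78.15%

Space savings = 1 - 9259/42373 = 78.15%


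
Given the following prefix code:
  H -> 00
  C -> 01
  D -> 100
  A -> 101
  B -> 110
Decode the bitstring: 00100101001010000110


Decoding step by step:
Bits 00 -> H
Bits 100 -> D
Bits 101 -> A
Bits 00 -> H
Bits 101 -> A
Bits 00 -> H
Bits 00 -> H
Bits 110 -> B


Decoded message: HDAHAHHB


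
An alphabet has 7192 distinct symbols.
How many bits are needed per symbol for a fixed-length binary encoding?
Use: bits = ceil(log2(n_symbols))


log2(7192) = 12.8122
Bracket: 2^12 = 4096 < 7192 <= 2^13 = 8192
So ceil(log2(7192)) = 13

bits = ceil(log2(7192)) = ceil(12.8122) = 13 bits


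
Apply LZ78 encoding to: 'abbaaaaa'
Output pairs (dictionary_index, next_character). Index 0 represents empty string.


LZ78 encoding steps:
Dictionary: {0: ''}
Step 1: w='' (idx 0), next='a' -> output (0, 'a'), add 'a' as idx 1
Step 2: w='' (idx 0), next='b' -> output (0, 'b'), add 'b' as idx 2
Step 3: w='b' (idx 2), next='a' -> output (2, 'a'), add 'ba' as idx 3
Step 4: w='a' (idx 1), next='a' -> output (1, 'a'), add 'aa' as idx 4
Step 5: w='aa' (idx 4), end of input -> output (4, '')


Encoded: [(0, 'a'), (0, 'b'), (2, 'a'), (1, 'a'), (4, '')]


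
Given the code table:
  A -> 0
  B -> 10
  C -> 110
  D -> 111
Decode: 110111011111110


Decoding:
110 -> C
111 -> D
0 -> A
111 -> D
111 -> D
10 -> B


Result: CDADDB


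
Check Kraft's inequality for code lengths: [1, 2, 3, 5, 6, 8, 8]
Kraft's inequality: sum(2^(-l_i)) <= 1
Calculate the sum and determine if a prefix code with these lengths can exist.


Sum = 2^(-1) + 2^(-2) + 2^(-3) + 2^(-5) + 2^(-6) + 2^(-8) + 2^(-8)
    = 0.5 + 0.25 + 0.125 + 0.03125 + 0.015625 + 0.00390625 + 0.00390625
    = 238/256 = 0.9296875
Since 0.9296875 <= 1, Kraft's inequality IS satisfied.
A prefix code with these lengths CAN exist.

Kraft sum = 0.9296875. Satisfied.


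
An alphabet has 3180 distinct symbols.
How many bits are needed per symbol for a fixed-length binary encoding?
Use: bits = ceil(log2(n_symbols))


log2(3180) = 11.6348
Bracket: 2^11 = 2048 < 3180 <= 2^12 = 4096
So ceil(log2(3180)) = 12

bits = ceil(log2(3180)) = ceil(11.6348) = 12 bits


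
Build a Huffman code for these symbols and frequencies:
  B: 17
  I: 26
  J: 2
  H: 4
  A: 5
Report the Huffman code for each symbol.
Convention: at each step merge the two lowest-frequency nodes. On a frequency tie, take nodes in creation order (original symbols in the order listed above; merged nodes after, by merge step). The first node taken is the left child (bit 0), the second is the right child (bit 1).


Huffman tree construction:
Step 1: Merge J(2) + H(4) = 6
Step 2: Merge A(5) + (J+H)(6) = 11
Step 3: Merge (A+(J+H))(11) + B(17) = 28
Step 4: Merge I(26) + ((A+(J+H))+B)(28) = 54
Read each symbol's code off the tree from the root (left child = 0, right child = 1).

Codes:
  B: 11 (length 2)
  I: 0 (length 1)
  J: 1010 (length 4)
  H: 1011 (length 4)
  A: 100 (length 3)
Average code length: 99/54 = 1.8333 bits/symbol


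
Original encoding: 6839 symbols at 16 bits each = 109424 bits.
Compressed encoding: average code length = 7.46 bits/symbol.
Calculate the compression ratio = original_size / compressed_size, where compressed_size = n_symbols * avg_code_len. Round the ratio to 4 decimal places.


original_size = n_symbols * orig_bits = 6839 * 16 = 109424 bits
compressed_size = n_symbols * avg_code_len = 6839 * 7.46 = 51018.94 bits
ratio = original_size / compressed_size = 109424 / 51018.94 = 2.1448

Compression ratio = 2.1448


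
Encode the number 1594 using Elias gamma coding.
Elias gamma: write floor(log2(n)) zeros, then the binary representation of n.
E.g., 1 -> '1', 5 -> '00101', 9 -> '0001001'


num_bits = floor(log2(1594)) + 1 = 11
leading_zeros = num_bits - 1 = 10
binary(1594) = 11000111010

Elias gamma(1594) = '0000000000' + '11000111010' = 000000000011000111010 (21 bits)


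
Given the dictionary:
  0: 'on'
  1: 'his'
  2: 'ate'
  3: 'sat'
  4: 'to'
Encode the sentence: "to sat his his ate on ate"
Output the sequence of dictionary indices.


Look up each word in the dictionary:
  'to' -> 4
  'sat' -> 3
  'his' -> 1
  'his' -> 1
  'ate' -> 2
  'on' -> 0
  'ate' -> 2

Encoded: [4, 3, 1, 1, 2, 0, 2]


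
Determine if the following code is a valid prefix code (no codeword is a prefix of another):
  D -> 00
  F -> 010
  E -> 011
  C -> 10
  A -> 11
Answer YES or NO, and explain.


Checking each pair (does one codeword prefix another?):
  D='00' vs F='010': no prefix
  D='00' vs E='011': no prefix
  D='00' vs C='10': no prefix
  D='00' vs A='11': no prefix
  F='010' vs D='00': no prefix
  F='010' vs E='011': no prefix
  F='010' vs C='10': no prefix
  F='010' vs A='11': no prefix
  E='011' vs D='00': no prefix
  E='011' vs F='010': no prefix
  E='011' vs C='10': no prefix
  E='011' vs A='11': no prefix
  C='10' vs D='00': no prefix
  C='10' vs F='010': no prefix
  C='10' vs E='011': no prefix
  C='10' vs A='11': no prefix
  A='11' vs D='00': no prefix
  A='11' vs F='010': no prefix
  A='11' vs E='011': no prefix
  A='11' vs C='10': no prefix
No violation found over all pairs.

YES -- this is a valid prefix code. No codeword is a prefix of any other codeword.


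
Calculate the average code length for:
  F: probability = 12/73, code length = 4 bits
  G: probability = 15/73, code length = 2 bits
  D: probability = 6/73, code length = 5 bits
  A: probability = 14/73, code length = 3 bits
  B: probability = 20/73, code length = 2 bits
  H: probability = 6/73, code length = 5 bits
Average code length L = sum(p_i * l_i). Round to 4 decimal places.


Weighted contributions p_i * l_i:
  F: (12/73) * 4 = 48/73
  G: (15/73) * 2 = 30/73
  D: (6/73) * 5 = 30/73
  A: (14/73) * 3 = 42/73
  B: (20/73) * 2 = 40/73
  H: (6/73) * 5 = 30/73
Sum = (48 + 30 + 30 + 42 + 40 + 30)/73 = 220/73

L = 220/73 = 3.0137 bits/symbol


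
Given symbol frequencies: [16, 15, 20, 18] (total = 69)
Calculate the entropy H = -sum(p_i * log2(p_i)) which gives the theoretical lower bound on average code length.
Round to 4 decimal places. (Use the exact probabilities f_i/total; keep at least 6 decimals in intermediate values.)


Per-symbol terms -p_i * log2(p_i) with p_i = f_i/69:
  p = 16/69 = 0.231884: log2(p) = -2.108524, -p*log2(p) = 0.488933
  p = 15/69 = 0.217391: log2(p) = -2.201634, -p*log2(p) = 0.478616
  p = 20/69 = 0.289855: log2(p) = -1.786596, -p*log2(p) = 0.517854
  p = 18/69 = 0.260870: log2(p) = -1.938599, -p*log2(p) = 0.505722
H = 0.488933 + 0.478616 + 0.517854 + 0.505722 = 1.991125

H = 1.9911 bits/symbol


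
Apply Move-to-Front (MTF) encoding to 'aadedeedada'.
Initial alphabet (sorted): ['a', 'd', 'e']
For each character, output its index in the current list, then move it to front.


MTF encoding:
'a': index 0 in ['a', 'd', 'e'] -> ['a', 'd', 'e']
'a': index 0 in ['a', 'd', 'e'] -> ['a', 'd', 'e']
'd': index 1 in ['a', 'd', 'e'] -> ['d', 'a', 'e']
'e': index 2 in ['d', 'a', 'e'] -> ['e', 'd', 'a']
'd': index 1 in ['e', 'd', 'a'] -> ['d', 'e', 'a']
'e': index 1 in ['d', 'e', 'a'] -> ['e', 'd', 'a']
'e': index 0 in ['e', 'd', 'a'] -> ['e', 'd', 'a']
'd': index 1 in ['e', 'd', 'a'] -> ['d', 'e', 'a']
'a': index 2 in ['d', 'e', 'a'] -> ['a', 'd', 'e']
'd': index 1 in ['a', 'd', 'e'] -> ['d', 'a', 'e']
'a': index 1 in ['d', 'a', 'e'] -> ['a', 'd', 'e']


Output: [0, 0, 1, 2, 1, 1, 0, 1, 2, 1, 1]


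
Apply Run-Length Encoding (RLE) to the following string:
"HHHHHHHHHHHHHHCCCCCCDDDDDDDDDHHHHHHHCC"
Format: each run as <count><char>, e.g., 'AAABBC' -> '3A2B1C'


Scanning runs left to right:
  i=0: run of 'H' x 14 -> '14H'
  i=14: run of 'C' x 6 -> '6C'
  i=20: run of 'D' x 9 -> '9D'
  i=29: run of 'H' x 7 -> '7H'
  i=36: run of 'C' x 2 -> '2C'

RLE = 14H6C9D7H2C


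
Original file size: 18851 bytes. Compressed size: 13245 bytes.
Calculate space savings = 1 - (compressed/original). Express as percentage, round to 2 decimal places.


ratio = compressed/original = 13245/18851 = 0.702615
savings = 1 - ratio = 1 - 0.702615 = 0.297385
as a percentage: 0.297385 * 100 = 29.74%

Space savings = 1 - 13245/18851 = 29.74%


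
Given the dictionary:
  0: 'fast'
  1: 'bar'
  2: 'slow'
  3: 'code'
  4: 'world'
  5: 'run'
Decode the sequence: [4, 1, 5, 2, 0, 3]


Look up each index in the dictionary:
  4 -> 'world'
  1 -> 'bar'
  5 -> 'run'
  2 -> 'slow'
  0 -> 'fast'
  3 -> 'code'

Decoded: "world bar run slow fast code"


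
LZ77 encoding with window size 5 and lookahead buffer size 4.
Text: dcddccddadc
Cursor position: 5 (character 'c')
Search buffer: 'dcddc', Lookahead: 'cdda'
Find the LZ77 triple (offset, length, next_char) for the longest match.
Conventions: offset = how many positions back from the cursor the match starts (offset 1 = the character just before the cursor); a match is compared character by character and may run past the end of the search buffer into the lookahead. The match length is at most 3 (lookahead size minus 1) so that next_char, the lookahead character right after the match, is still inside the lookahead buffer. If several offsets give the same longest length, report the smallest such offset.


Try each offset into the search buffer:
  offset=1 (pos 4, char 'c'): match length 1
  offset=2 (pos 3, char 'd'): match length 0
  offset=3 (pos 2, char 'd'): match length 0
  offset=4 (pos 1, char 'c'): match length 3
  offset=5 (pos 0, char 'd'): match length 0
Longest match has length 3 at offset 4.
next_char = character at position 5 + 3 = 8 -> 'a'

Best match: offset=4, length=3 (matching 'cdd' starting at position 1)
LZ77 triple: (4, 3, 'a')


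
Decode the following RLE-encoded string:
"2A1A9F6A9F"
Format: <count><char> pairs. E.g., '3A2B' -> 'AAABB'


Expanding each <count><char> pair:
  2A -> 'AA'
  1A -> 'A'
  9F -> 'FFFFFFFFF'
  6A -> 'AAAAAA'
  9F -> 'FFFFFFFFF'

Decoded = AAAFFFFFFFFFAAAAAAFFFFFFFFF


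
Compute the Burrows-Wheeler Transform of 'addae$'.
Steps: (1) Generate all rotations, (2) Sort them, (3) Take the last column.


Rotations (sorted):
  0: $addae -> last char: e
  1: addae$ -> last char: $
  2: ae$add -> last char: d
  3: dae$ad -> last char: d
  4: ddae$a -> last char: a
  5: e$adda -> last char: a


BWT = e$ddaa


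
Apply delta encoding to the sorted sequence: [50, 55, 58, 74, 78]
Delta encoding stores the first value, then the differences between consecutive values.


First value: 50
Deltas:
  55 - 50 = 5
  58 - 55 = 3
  74 - 58 = 16
  78 - 74 = 4


Delta encoded: [50, 5, 3, 16, 4]


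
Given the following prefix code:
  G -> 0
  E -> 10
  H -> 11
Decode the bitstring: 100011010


Decoding step by step:
Bits 10 -> E
Bits 0 -> G
Bits 0 -> G
Bits 11 -> H
Bits 0 -> G
Bits 10 -> E


Decoded message: EGGHGE


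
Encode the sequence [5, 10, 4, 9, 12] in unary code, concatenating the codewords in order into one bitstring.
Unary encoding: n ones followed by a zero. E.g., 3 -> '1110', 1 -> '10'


Encode each number as n ones followed by a terminating 0:
  5 -> 111110 (6 bits)
  10 -> 11111111110 (11 bits)
  4 -> 11110 (5 bits)
  9 -> 1111111110 (10 bits)
  12 -> 1111111111110 (13 bits)
Total length = 6 + 11 + 5 + 10 + 13 = 45 bits.

Unary([5, 10, 4, 9, 12]) = 111110111111111101111011111111101111111111110 (45 bits)


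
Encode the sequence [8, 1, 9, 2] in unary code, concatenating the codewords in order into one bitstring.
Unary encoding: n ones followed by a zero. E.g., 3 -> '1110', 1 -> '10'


Encode each number as n ones followed by a terminating 0:
  8 -> 111111110 (9 bits)
  1 -> 10 (2 bits)
  9 -> 1111111110 (10 bits)
  2 -> 110 (3 bits)
Total length = 9 + 2 + 10 + 3 = 24 bits.

Unary([8, 1, 9, 2]) = 111111110101111111110110 (24 bits)


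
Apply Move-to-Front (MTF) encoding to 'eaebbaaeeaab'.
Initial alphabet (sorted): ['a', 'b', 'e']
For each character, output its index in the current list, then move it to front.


MTF encoding:
'e': index 2 in ['a', 'b', 'e'] -> ['e', 'a', 'b']
'a': index 1 in ['e', 'a', 'b'] -> ['a', 'e', 'b']
'e': index 1 in ['a', 'e', 'b'] -> ['e', 'a', 'b']
'b': index 2 in ['e', 'a', 'b'] -> ['b', 'e', 'a']
'b': index 0 in ['b', 'e', 'a'] -> ['b', 'e', 'a']
'a': index 2 in ['b', 'e', 'a'] -> ['a', 'b', 'e']
'a': index 0 in ['a', 'b', 'e'] -> ['a', 'b', 'e']
'e': index 2 in ['a', 'b', 'e'] -> ['e', 'a', 'b']
'e': index 0 in ['e', 'a', 'b'] -> ['e', 'a', 'b']
'a': index 1 in ['e', 'a', 'b'] -> ['a', 'e', 'b']
'a': index 0 in ['a', 'e', 'b'] -> ['a', 'e', 'b']
'b': index 2 in ['a', 'e', 'b'] -> ['b', 'a', 'e']


Output: [2, 1, 1, 2, 0, 2, 0, 2, 0, 1, 0, 2]


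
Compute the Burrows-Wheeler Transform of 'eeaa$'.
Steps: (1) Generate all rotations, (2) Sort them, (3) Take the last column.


Rotations (sorted):
  0: $eeaa -> last char: a
  1: a$eea -> last char: a
  2: aa$ee -> last char: e
  3: eaa$e -> last char: e
  4: eeaa$ -> last char: $


BWT = aaee$


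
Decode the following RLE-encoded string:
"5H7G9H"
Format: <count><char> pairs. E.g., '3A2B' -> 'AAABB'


Expanding each <count><char> pair:
  5H -> 'HHHHH'
  7G -> 'GGGGGGG'
  9H -> 'HHHHHHHHH'

Decoded = HHHHHGGGGGGGHHHHHHHHH


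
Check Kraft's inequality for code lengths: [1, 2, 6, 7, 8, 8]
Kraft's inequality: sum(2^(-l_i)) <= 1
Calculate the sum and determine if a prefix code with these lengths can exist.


Sum = 2^(-1) + 2^(-2) + 2^(-6) + 2^(-7) + 2^(-8) + 2^(-8)
    = 0.5 + 0.25 + 0.015625 + 0.0078125 + 0.00390625 + 0.00390625
    = 200/256 = 0.78125
Since 0.78125 <= 1, Kraft's inequality IS satisfied.
A prefix code with these lengths CAN exist.

Kraft sum = 0.78125. Satisfied.


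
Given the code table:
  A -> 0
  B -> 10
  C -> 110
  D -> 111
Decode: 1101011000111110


Decoding:
110 -> C
10 -> B
110 -> C
0 -> A
0 -> A
111 -> D
110 -> C


Result: CBCAADC


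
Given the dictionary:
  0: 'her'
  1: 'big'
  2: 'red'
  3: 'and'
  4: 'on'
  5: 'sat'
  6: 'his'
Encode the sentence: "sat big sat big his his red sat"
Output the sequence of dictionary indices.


Look up each word in the dictionary:
  'sat' -> 5
  'big' -> 1
  'sat' -> 5
  'big' -> 1
  'his' -> 6
  'his' -> 6
  'red' -> 2
  'sat' -> 5

Encoded: [5, 1, 5, 1, 6, 6, 2, 5]


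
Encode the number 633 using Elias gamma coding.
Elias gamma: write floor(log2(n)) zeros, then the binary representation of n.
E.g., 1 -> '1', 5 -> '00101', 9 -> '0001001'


num_bits = floor(log2(633)) + 1 = 10
leading_zeros = num_bits - 1 = 9
binary(633) = 1001111001

Elias gamma(633) = '000000000' + '1001111001' = 0000000001001111001 (19 bits)


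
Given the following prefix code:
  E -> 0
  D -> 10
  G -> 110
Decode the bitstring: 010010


Decoding step by step:
Bits 0 -> E
Bits 10 -> D
Bits 0 -> E
Bits 10 -> D


Decoded message: EDED


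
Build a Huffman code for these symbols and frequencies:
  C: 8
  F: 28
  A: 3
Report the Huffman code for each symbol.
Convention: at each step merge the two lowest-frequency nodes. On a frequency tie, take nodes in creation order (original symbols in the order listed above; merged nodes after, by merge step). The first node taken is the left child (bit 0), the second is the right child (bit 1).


Huffman tree construction:
Step 1: Merge A(3) + C(8) = 11
Step 2: Merge (A+C)(11) + F(28) = 39
Read each symbol's code off the tree from the root (left child = 0, right child = 1).

Codes:
  C: 01 (length 2)
  F: 1 (length 1)
  A: 00 (length 2)
Average code length: 50/39 = 1.2821 bits/symbol


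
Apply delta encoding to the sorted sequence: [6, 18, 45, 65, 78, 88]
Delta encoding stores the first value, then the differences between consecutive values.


First value: 6
Deltas:
  18 - 6 = 12
  45 - 18 = 27
  65 - 45 = 20
  78 - 65 = 13
  88 - 78 = 10


Delta encoded: [6, 12, 27, 20, 13, 10]


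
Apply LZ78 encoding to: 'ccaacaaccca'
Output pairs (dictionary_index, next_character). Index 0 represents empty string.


LZ78 encoding steps:
Dictionary: {0: ''}
Step 1: w='' (idx 0), next='c' -> output (0, 'c'), add 'c' as idx 1
Step 2: w='c' (idx 1), next='a' -> output (1, 'a'), add 'ca' as idx 2
Step 3: w='' (idx 0), next='a' -> output (0, 'a'), add 'a' as idx 3
Step 4: w='ca' (idx 2), next='a' -> output (2, 'a'), add 'caa' as idx 4
Step 5: w='c' (idx 1), next='c' -> output (1, 'c'), add 'cc' as idx 5
Step 6: w='ca' (idx 2), end of input -> output (2, '')


Encoded: [(0, 'c'), (1, 'a'), (0, 'a'), (2, 'a'), (1, 'c'), (2, '')]


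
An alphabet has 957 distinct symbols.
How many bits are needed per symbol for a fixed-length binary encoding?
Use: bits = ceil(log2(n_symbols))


log2(957) = 9.9024
Bracket: 2^9 = 512 < 957 <= 2^10 = 1024
So ceil(log2(957)) = 10

bits = ceil(log2(957)) = ceil(9.9024) = 10 bits


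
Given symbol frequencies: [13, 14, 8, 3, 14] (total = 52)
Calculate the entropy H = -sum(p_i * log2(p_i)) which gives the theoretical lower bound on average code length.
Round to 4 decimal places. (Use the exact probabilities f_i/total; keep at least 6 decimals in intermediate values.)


Per-symbol terms -p_i * log2(p_i) with p_i = f_i/52:
  p = 13/52 = 0.250000: log2(p) = -2.000000, -p*log2(p) = 0.500000
  p = 14/52 = 0.269231: log2(p) = -1.893085, -p*log2(p) = 0.509677
  p = 8/52 = 0.153846: log2(p) = -2.700440, -p*log2(p) = 0.415452
  p = 3/52 = 0.057692: log2(p) = -4.115477, -p*log2(p) = 0.237431
  p = 14/52 = 0.269231: log2(p) = -1.893085, -p*log2(p) = 0.509677
H = 0.500000 + 0.509677 + 0.415452 + 0.237431 + 0.509677 = 2.172237

H = 2.1722 bits/symbol


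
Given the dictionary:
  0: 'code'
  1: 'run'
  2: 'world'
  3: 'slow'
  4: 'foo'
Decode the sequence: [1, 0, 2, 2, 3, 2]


Look up each index in the dictionary:
  1 -> 'run'
  0 -> 'code'
  2 -> 'world'
  2 -> 'world'
  3 -> 'slow'
  2 -> 'world'

Decoded: "run code world world slow world"


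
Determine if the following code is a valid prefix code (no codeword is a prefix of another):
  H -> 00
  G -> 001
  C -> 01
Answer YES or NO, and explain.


Checking each pair (does one codeword prefix another?):
  H='00' vs G='001': prefix -- VIOLATION

NO -- this is NOT a valid prefix code. H (00) is a prefix of G (001).


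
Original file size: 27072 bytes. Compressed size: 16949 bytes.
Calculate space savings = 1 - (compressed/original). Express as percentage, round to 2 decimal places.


ratio = compressed/original = 16949/27072 = 0.626071
savings = 1 - ratio = 1 - 0.626071 = 0.373929
as a percentage: 0.373929 * 100 = 37.39%

Space savings = 1 - 16949/27072 = 37.39%


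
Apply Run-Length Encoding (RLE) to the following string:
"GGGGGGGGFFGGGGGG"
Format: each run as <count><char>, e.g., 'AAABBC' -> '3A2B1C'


Scanning runs left to right:
  i=0: run of 'G' x 8 -> '8G'
  i=8: run of 'F' x 2 -> '2F'
  i=10: run of 'G' x 6 -> '6G'

RLE = 8G2F6G


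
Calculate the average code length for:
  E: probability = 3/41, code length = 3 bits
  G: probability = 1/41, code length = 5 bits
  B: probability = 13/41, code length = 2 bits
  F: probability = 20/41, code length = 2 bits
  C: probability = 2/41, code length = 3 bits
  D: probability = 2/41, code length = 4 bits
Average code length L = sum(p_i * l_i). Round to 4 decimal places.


Weighted contributions p_i * l_i:
  E: (3/41) * 3 = 9/41
  G: (1/41) * 5 = 5/41
  B: (13/41) * 2 = 26/41
  F: (20/41) * 2 = 40/41
  C: (2/41) * 3 = 6/41
  D: (2/41) * 4 = 8/41
Sum = (9 + 5 + 26 + 40 + 6 + 8)/41 = 94/41

L = 94/41 = 2.2927 bits/symbol


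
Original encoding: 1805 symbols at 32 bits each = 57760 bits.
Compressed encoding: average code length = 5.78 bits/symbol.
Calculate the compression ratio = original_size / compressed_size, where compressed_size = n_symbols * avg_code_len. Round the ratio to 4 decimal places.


original_size = n_symbols * orig_bits = 1805 * 32 = 57760 bits
compressed_size = n_symbols * avg_code_len = 1805 * 5.78 = 10432.9 bits
ratio = original_size / compressed_size = 57760 / 10432.9 = 5.5363

Compression ratio = 5.5363


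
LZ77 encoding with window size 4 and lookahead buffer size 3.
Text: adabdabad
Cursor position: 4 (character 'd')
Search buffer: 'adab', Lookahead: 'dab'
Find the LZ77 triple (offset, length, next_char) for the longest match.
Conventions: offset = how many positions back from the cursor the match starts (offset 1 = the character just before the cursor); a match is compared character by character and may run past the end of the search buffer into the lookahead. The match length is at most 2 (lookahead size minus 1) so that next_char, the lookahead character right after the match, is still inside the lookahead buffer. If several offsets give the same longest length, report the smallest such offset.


Try each offset into the search buffer:
  offset=1 (pos 3, char 'b'): match length 0
  offset=2 (pos 2, char 'a'): match length 0
  offset=3 (pos 1, char 'd'): match length 2
  offset=4 (pos 0, char 'a'): match length 0
Longest match has length 2 at offset 3.
next_char = character at position 4 + 2 = 6 -> 'b'

Best match: offset=3, length=2 (matching 'da' starting at position 1)
LZ77 triple: (3, 2, 'b')


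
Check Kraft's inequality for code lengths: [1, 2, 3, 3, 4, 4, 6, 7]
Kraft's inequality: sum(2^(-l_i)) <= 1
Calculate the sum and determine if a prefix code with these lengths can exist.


Sum = 2^(-1) + 2^(-2) + 2^(-3) + 2^(-3) + 2^(-4) + 2^(-4) + 2^(-6) + 2^(-7)
    = 0.5 + 0.25 + 0.125 + 0.125 + 0.0625 + 0.0625 + 0.015625 + 0.0078125
    = 147/128 = 1.1484375
Since 1.1484375 > 1, Kraft's inequality is NOT satisfied.
A prefix code with these lengths CANNOT exist.

Kraft sum = 1.1484375. Not satisfied.


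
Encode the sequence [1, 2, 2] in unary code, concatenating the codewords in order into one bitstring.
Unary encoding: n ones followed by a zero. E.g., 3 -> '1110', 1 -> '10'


Encode each number as n ones followed by a terminating 0:
  1 -> 10 (2 bits)
  2 -> 110 (3 bits)
  2 -> 110 (3 bits)
Total length = 2 + 3 + 3 = 8 bits.

Unary([1, 2, 2]) = 10110110 (8 bits)


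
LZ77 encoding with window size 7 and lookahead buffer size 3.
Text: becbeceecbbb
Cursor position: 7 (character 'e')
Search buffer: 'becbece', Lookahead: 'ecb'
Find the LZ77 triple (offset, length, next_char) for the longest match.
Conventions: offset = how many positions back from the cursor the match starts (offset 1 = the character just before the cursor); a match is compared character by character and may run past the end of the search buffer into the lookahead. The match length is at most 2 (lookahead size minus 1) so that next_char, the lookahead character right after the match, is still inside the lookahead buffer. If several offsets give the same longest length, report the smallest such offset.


Try each offset into the search buffer:
  offset=1 (pos 6, char 'e'): match length 1
  offset=2 (pos 5, char 'c'): match length 0
  offset=3 (pos 4, char 'e'): match length 2
  offset=4 (pos 3, char 'b'): match length 0
  offset=5 (pos 2, char 'c'): match length 0
  offset=6 (pos 1, char 'e'): match length 2
  offset=7 (pos 0, char 'b'): match length 0
Longest match has length 2, found at offsets 3, 6; take the smallest, offset 3.
next_char = character at position 7 + 2 = 9 -> 'b'

Best match: offset=3, length=2 (matching 'ec' starting at position 4)
LZ77 triple: (3, 2, 'b')


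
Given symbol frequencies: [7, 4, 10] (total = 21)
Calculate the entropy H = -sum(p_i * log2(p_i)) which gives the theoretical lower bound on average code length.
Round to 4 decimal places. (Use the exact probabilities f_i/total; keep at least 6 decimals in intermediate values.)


Per-symbol terms -p_i * log2(p_i) with p_i = f_i/21:
  p = 7/21 = 0.333333: log2(p) = -1.584963, -p*log2(p) = 0.528321
  p = 4/21 = 0.190476: log2(p) = -2.392317, -p*log2(p) = 0.455680
  p = 10/21 = 0.476190: log2(p) = -1.070389, -p*log2(p) = 0.509709
H = 0.528321 + 0.455680 + 0.509709 = 1.493710

H = 1.4937 bits/symbol


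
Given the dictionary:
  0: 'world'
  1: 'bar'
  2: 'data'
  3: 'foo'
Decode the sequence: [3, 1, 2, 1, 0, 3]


Look up each index in the dictionary:
  3 -> 'foo'
  1 -> 'bar'
  2 -> 'data'
  1 -> 'bar'
  0 -> 'world'
  3 -> 'foo'

Decoded: "foo bar data bar world foo"


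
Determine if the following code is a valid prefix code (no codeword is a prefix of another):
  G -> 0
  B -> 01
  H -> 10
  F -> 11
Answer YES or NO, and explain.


Checking each pair (does one codeword prefix another?):
  G='0' vs B='01': prefix -- VIOLATION

NO -- this is NOT a valid prefix code. G (0) is a prefix of B (01).


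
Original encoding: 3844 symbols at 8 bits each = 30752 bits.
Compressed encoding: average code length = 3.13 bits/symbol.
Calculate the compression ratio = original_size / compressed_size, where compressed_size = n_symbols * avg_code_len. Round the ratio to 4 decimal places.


original_size = n_symbols * orig_bits = 3844 * 8 = 30752 bits
compressed_size = n_symbols * avg_code_len = 3844 * 3.13 = 12031.72 bits
ratio = original_size / compressed_size = 30752 / 12031.72 = 2.5559

Compression ratio = 2.5559


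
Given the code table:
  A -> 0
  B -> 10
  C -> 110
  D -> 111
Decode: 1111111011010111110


Decoding:
111 -> D
111 -> D
10 -> B
110 -> C
10 -> B
111 -> D
110 -> C


Result: DDBCBDC


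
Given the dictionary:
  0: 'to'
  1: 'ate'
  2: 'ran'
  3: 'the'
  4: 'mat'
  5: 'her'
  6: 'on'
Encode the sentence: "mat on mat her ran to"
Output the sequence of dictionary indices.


Look up each word in the dictionary:
  'mat' -> 4
  'on' -> 6
  'mat' -> 4
  'her' -> 5
  'ran' -> 2
  'to' -> 0

Encoded: [4, 6, 4, 5, 2, 0]


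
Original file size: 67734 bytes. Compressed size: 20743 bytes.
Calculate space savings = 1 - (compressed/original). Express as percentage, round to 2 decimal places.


ratio = compressed/original = 20743/67734 = 0.306242
savings = 1 - ratio = 1 - 0.306242 = 0.693758
as a percentage: 0.693758 * 100 = 69.38%

Space savings = 1 - 20743/67734 = 69.38%


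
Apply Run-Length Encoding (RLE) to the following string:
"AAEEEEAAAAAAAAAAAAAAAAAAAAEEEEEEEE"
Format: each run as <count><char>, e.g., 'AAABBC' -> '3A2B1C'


Scanning runs left to right:
  i=0: run of 'A' x 2 -> '2A'
  i=2: run of 'E' x 4 -> '4E'
  i=6: run of 'A' x 20 -> '20A'
  i=26: run of 'E' x 8 -> '8E'

RLE = 2A4E20A8E


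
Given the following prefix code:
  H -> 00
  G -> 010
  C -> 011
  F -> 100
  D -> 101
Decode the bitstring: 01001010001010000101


Decoding step by step:
Bits 010 -> G
Bits 010 -> G
Bits 100 -> F
Bits 010 -> G
Bits 100 -> F
Bits 00 -> H
Bits 101 -> D


Decoded message: GGFGFHD


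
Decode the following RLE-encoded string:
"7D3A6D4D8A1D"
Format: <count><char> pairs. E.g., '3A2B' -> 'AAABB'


Expanding each <count><char> pair:
  7D -> 'DDDDDDD'
  3A -> 'AAA'
  6D -> 'DDDDDD'
  4D -> 'DDDD'
  8A -> 'AAAAAAAA'
  1D -> 'D'

Decoded = DDDDDDDAAADDDDDDDDDDAAAAAAAAD


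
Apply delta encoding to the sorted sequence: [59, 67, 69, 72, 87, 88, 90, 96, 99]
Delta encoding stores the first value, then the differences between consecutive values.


First value: 59
Deltas:
  67 - 59 = 8
  69 - 67 = 2
  72 - 69 = 3
  87 - 72 = 15
  88 - 87 = 1
  90 - 88 = 2
  96 - 90 = 6
  99 - 96 = 3


Delta encoded: [59, 8, 2, 3, 15, 1, 2, 6, 3]


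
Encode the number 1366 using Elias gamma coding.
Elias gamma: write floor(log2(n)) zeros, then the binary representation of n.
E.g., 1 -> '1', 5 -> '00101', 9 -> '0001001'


num_bits = floor(log2(1366)) + 1 = 11
leading_zeros = num_bits - 1 = 10
binary(1366) = 10101010110

Elias gamma(1366) = '0000000000' + '10101010110' = 000000000010101010110 (21 bits)


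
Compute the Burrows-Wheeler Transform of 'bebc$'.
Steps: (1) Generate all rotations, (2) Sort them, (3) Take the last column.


Rotations (sorted):
  0: $bebc -> last char: c
  1: bc$be -> last char: e
  2: bebc$ -> last char: $
  3: c$beb -> last char: b
  4: ebc$b -> last char: b


BWT = ce$bb


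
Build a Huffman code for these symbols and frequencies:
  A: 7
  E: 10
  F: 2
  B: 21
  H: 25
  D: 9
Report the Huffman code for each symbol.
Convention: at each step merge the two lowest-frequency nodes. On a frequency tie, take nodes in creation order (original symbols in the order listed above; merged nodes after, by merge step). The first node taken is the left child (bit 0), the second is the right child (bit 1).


Huffman tree construction:
Step 1: Merge F(2) + A(7) = 9
Step 2: Merge D(9) + (F+A)(9) = 18
Step 3: Merge E(10) + (D+(F+A))(18) = 28
Step 4: Merge B(21) + H(25) = 46
Step 5: Merge (E+(D+(F+A)))(28) + (B+H)(46) = 74
Read each symbol's code off the tree from the root (left child = 0, right child = 1).

Codes:
  A: 0111 (length 4)
  E: 00 (length 2)
  F: 0110 (length 4)
  B: 10 (length 2)
  H: 11 (length 2)
  D: 010 (length 3)
Average code length: 175/74 = 2.3649 bits/symbol


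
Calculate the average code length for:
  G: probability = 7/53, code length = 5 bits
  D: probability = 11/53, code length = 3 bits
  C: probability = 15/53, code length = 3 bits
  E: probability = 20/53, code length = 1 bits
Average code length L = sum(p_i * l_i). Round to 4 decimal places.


Weighted contributions p_i * l_i:
  G: (7/53) * 5 = 35/53
  D: (11/53) * 3 = 33/53
  C: (15/53) * 3 = 45/53
  E: (20/53) * 1 = 20/53
Sum = (35 + 33 + 45 + 20)/53 = 133/53

L = 133/53 = 2.5094 bits/symbol


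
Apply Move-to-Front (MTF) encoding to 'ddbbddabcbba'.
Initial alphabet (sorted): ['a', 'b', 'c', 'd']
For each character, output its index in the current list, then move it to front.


MTF encoding:
'd': index 3 in ['a', 'b', 'c', 'd'] -> ['d', 'a', 'b', 'c']
'd': index 0 in ['d', 'a', 'b', 'c'] -> ['d', 'a', 'b', 'c']
'b': index 2 in ['d', 'a', 'b', 'c'] -> ['b', 'd', 'a', 'c']
'b': index 0 in ['b', 'd', 'a', 'c'] -> ['b', 'd', 'a', 'c']
'd': index 1 in ['b', 'd', 'a', 'c'] -> ['d', 'b', 'a', 'c']
'd': index 0 in ['d', 'b', 'a', 'c'] -> ['d', 'b', 'a', 'c']
'a': index 2 in ['d', 'b', 'a', 'c'] -> ['a', 'd', 'b', 'c']
'b': index 2 in ['a', 'd', 'b', 'c'] -> ['b', 'a', 'd', 'c']
'c': index 3 in ['b', 'a', 'd', 'c'] -> ['c', 'b', 'a', 'd']
'b': index 1 in ['c', 'b', 'a', 'd'] -> ['b', 'c', 'a', 'd']
'b': index 0 in ['b', 'c', 'a', 'd'] -> ['b', 'c', 'a', 'd']
'a': index 2 in ['b', 'c', 'a', 'd'] -> ['a', 'b', 'c', 'd']


Output: [3, 0, 2, 0, 1, 0, 2, 2, 3, 1, 0, 2]


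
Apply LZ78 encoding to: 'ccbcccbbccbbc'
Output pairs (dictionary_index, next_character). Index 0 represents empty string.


LZ78 encoding steps:
Dictionary: {0: ''}
Step 1: w='' (idx 0), next='c' -> output (0, 'c'), add 'c' as idx 1
Step 2: w='c' (idx 1), next='b' -> output (1, 'b'), add 'cb' as idx 2
Step 3: w='c' (idx 1), next='c' -> output (1, 'c'), add 'cc' as idx 3
Step 4: w='cb' (idx 2), next='b' -> output (2, 'b'), add 'cbb' as idx 4
Step 5: w='cc' (idx 3), next='b' -> output (3, 'b'), add 'ccb' as idx 5
Step 6: w='' (idx 0), next='b' -> output (0, 'b'), add 'b' as idx 6
Step 7: w='c' (idx 1), end of input -> output (1, '')


Encoded: [(0, 'c'), (1, 'b'), (1, 'c'), (2, 'b'), (3, 'b'), (0, 'b'), (1, '')]
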